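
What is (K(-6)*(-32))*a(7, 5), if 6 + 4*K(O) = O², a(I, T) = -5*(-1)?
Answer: -1200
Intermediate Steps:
a(I, T) = 5
K(O) = -3/2 + O²/4
(K(-6)*(-32))*a(7, 5) = ((-3/2 + (¼)*(-6)²)*(-32))*5 = ((-3/2 + (¼)*36)*(-32))*5 = ((-3/2 + 9)*(-32))*5 = ((15/2)*(-32))*5 = -240*5 = -1200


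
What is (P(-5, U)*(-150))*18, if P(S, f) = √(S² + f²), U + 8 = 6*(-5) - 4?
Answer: -2700*√1789 ≈ -1.1420e+5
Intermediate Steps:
U = -42 (U = -8 + (6*(-5) - 4) = -8 + (-30 - 4) = -8 - 34 = -42)
(P(-5, U)*(-150))*18 = (√((-5)² + (-42)²)*(-150))*18 = (√(25 + 1764)*(-150))*18 = (√1789*(-150))*18 = -150*√1789*18 = -2700*√1789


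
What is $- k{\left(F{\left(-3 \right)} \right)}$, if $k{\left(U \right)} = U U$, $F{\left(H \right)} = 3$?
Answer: $-9$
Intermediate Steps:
$k{\left(U \right)} = U^{2}$
$- k{\left(F{\left(-3 \right)} \right)} = - 3^{2} = \left(-1\right) 9 = -9$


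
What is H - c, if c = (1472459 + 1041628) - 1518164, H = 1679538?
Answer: 683615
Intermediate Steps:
c = 995923 (c = 2514087 - 1518164 = 995923)
H - c = 1679538 - 1*995923 = 1679538 - 995923 = 683615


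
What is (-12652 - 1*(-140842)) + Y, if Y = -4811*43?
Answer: -78683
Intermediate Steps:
Y = -206873
(-12652 - 1*(-140842)) + Y = (-12652 - 1*(-140842)) - 206873 = (-12652 + 140842) - 206873 = 128190 - 206873 = -78683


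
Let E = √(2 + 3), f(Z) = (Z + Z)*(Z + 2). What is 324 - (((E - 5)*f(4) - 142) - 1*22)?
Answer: 728 - 48*√5 ≈ 620.67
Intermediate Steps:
f(Z) = 2*Z*(2 + Z) (f(Z) = (2*Z)*(2 + Z) = 2*Z*(2 + Z))
E = √5 ≈ 2.2361
324 - (((E - 5)*f(4) - 142) - 1*22) = 324 - (((√5 - 5)*(2*4*(2 + 4)) - 142) - 1*22) = 324 - (((-5 + √5)*(2*4*6) - 142) - 22) = 324 - (((-5 + √5)*48 - 142) - 22) = 324 - (((-240 + 48*√5) - 142) - 22) = 324 - ((-382 + 48*√5) - 22) = 324 - (-404 + 48*√5) = 324 + (404 - 48*√5) = 728 - 48*√5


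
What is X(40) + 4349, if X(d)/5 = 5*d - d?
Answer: 5149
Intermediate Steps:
X(d) = 20*d (X(d) = 5*(5*d - d) = 5*(4*d) = 20*d)
X(40) + 4349 = 20*40 + 4349 = 800 + 4349 = 5149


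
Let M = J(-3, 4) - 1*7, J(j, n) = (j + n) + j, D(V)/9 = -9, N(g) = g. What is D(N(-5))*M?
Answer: 729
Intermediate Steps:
D(V) = -81 (D(V) = 9*(-9) = -81)
J(j, n) = n + 2*j
M = -9 (M = (4 + 2*(-3)) - 1*7 = (4 - 6) - 7 = -2 - 7 = -9)
D(N(-5))*M = -81*(-9) = 729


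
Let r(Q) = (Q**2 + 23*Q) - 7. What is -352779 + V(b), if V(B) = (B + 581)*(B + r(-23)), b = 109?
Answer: -282399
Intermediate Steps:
r(Q) = -7 + Q**2 + 23*Q
V(B) = (-7 + B)*(581 + B) (V(B) = (B + 581)*(B + (-7 + (-23)**2 + 23*(-23))) = (581 + B)*(B + (-7 + 529 - 529)) = (581 + B)*(B - 7) = (581 + B)*(-7 + B) = (-7 + B)*(581 + B))
-352779 + V(b) = -352779 + (-4067 + 109**2 + 574*109) = -352779 + (-4067 + 11881 + 62566) = -352779 + 70380 = -282399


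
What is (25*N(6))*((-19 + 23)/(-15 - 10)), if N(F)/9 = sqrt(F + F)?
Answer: -72*sqrt(3) ≈ -124.71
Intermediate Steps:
N(F) = 9*sqrt(2)*sqrt(F) (N(F) = 9*sqrt(F + F) = 9*sqrt(2*F) = 9*(sqrt(2)*sqrt(F)) = 9*sqrt(2)*sqrt(F))
(25*N(6))*((-19 + 23)/(-15 - 10)) = (25*(9*sqrt(2)*sqrt(6)))*((-19 + 23)/(-15 - 10)) = (25*(18*sqrt(3)))*(4/(-25)) = (450*sqrt(3))*(4*(-1/25)) = (450*sqrt(3))*(-4/25) = -72*sqrt(3)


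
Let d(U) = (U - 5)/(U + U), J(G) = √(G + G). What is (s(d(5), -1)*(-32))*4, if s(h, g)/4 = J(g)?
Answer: -512*I*√2 ≈ -724.08*I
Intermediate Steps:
J(G) = √2*√G (J(G) = √(2*G) = √2*√G)
d(U) = (-5 + U)/(2*U) (d(U) = (-5 + U)/((2*U)) = (-5 + U)*(1/(2*U)) = (-5 + U)/(2*U))
s(h, g) = 4*√2*√g (s(h, g) = 4*(√2*√g) = 4*√2*√g)
(s(d(5), -1)*(-32))*4 = ((4*√2*√(-1))*(-32))*4 = ((4*√2*I)*(-32))*4 = ((4*I*√2)*(-32))*4 = -128*I*√2*4 = -512*I*√2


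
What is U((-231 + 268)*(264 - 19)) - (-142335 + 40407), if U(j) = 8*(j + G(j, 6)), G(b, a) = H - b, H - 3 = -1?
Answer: 101944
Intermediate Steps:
H = 2 (H = 3 - 1 = 2)
G(b, a) = 2 - b
U(j) = 16 (U(j) = 8*(j + (2 - j)) = 8*2 = 16)
U((-231 + 268)*(264 - 19)) - (-142335 + 40407) = 16 - (-142335 + 40407) = 16 - 1*(-101928) = 16 + 101928 = 101944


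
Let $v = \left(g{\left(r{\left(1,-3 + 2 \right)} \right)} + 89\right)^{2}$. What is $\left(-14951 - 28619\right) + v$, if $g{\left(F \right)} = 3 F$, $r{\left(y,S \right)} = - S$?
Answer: $-35106$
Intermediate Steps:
$v = 8464$ ($v = \left(3 \left(- (-3 + 2)\right) + 89\right)^{2} = \left(3 \left(\left(-1\right) \left(-1\right)\right) + 89\right)^{2} = \left(3 \cdot 1 + 89\right)^{2} = \left(3 + 89\right)^{2} = 92^{2} = 8464$)
$\left(-14951 - 28619\right) + v = \left(-14951 - 28619\right) + 8464 = -43570 + 8464 = -35106$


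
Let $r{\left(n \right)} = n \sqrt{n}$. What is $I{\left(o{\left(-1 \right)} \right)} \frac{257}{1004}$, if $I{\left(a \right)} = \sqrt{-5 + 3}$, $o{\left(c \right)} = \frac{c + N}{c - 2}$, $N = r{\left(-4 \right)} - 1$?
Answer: $\frac{257 i \sqrt{2}}{1004} \approx 0.362 i$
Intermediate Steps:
$r{\left(n \right)} = n^{\frac{3}{2}}$
$N = -1 - 8 i$ ($N = \left(-4\right)^{\frac{3}{2}} - 1 = - 8 i - 1 = -1 - 8 i \approx -1.0 - 8.0 i$)
$o{\left(c \right)} = \frac{-1 + c - 8 i}{-2 + c}$ ($o{\left(c \right)} = \frac{c - \left(1 + 8 i\right)}{c - 2} = \frac{-1 + c - 8 i}{-2 + c}$)
$I{\left(a \right)} = i \sqrt{2}$ ($I{\left(a \right)} = \sqrt{-2} = i \sqrt{2}$)
$I{\left(o{\left(-1 \right)} \right)} \frac{257}{1004} = i \sqrt{2} \cdot \frac{257}{1004} = \frac{257 i \sqrt{2}}{1004}$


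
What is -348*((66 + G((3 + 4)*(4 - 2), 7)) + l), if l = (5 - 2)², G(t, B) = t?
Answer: -30972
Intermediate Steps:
l = 9 (l = 3² = 9)
-348*((66 + G((3 + 4)*(4 - 2), 7)) + l) = -348*((66 + (3 + 4)*(4 - 2)) + 9) = -348*((66 + 7*2) + 9) = -348*((66 + 14) + 9) = -348*(80 + 9) = -348*89 = -30972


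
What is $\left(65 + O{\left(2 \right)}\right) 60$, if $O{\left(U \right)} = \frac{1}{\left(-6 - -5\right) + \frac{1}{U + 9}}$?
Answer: $3834$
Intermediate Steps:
$O{\left(U \right)} = \frac{1}{-1 + \frac{1}{9 + U}}$ ($O{\left(U \right)} = \frac{1}{\left(-6 + 5\right) + \frac{1}{9 + U}} = \frac{1}{-1 + \frac{1}{9 + U}}$)
$\left(65 + O{\left(2 \right)}\right) 60 = \left(65 + \frac{-9 - 2}{8 + 2}\right) 60 = \left(65 + \frac{-9 - 2}{10}\right) 60 = \left(65 + \frac{1}{10} \left(-11\right)\right) 60 = \left(65 - \frac{11}{10}\right) 60 = \frac{639}{10} \cdot 60 = 3834$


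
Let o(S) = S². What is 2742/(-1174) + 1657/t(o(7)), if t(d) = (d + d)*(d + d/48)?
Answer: -137952963/69059963 ≈ -1.9976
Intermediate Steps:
t(d) = 49*d²/24 (t(d) = (2*d)*(d + d*(1/48)) = (2*d)*(d + d/48) = (2*d)*(49*d/48) = 49*d²/24)
2742/(-1174) + 1657/t(o(7)) = 2742/(-1174) + 1657/((49*(7²)²/24)) = 2742*(-1/1174) + 1657/(((49/24)*49²)) = -1371/587 + 1657/(((49/24)*2401)) = -1371/587 + 1657/(117649/24) = -1371/587 + 1657*(24/117649) = -1371/587 + 39768/117649 = -137952963/69059963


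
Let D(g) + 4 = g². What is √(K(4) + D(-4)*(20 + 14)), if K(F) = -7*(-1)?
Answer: √415 ≈ 20.372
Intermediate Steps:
K(F) = 7
D(g) = -4 + g²
√(K(4) + D(-4)*(20 + 14)) = √(7 + (-4 + (-4)²)*(20 + 14)) = √(7 + (-4 + 16)*34) = √(7 + 12*34) = √(7 + 408) = √415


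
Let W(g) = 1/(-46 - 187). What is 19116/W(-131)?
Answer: -4454028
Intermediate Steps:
W(g) = -1/233 (W(g) = 1/(-233) = -1/233)
19116/W(-131) = 19116/(-1/233) = 19116*(-233) = -4454028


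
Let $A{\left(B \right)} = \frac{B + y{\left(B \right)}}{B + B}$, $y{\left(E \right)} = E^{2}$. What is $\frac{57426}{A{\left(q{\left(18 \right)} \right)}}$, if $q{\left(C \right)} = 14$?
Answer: $\frac{38284}{5} \approx 7656.8$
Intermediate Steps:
$A{\left(B \right)} = \frac{B + B^{2}}{2 B}$ ($A{\left(B \right)} = \frac{B + B^{2}}{B + B} = \frac{B + B^{2}}{2 B}$)
$\frac{57426}{A{\left(q{\left(18 \right)} \right)}} = \frac{57426}{\frac{1}{2} + \frac{1}{2} \cdot 14} = \frac{57426}{\frac{1}{2} + 7} = \frac{57426}{\frac{15}{2}} = 57426 \cdot \frac{2}{15} = \frac{38284}{5}$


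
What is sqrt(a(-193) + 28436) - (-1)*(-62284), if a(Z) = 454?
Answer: -62284 + 3*sqrt(3210) ≈ -62114.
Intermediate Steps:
sqrt(a(-193) + 28436) - (-1)*(-62284) = sqrt(454 + 28436) - (-1)*(-62284) = sqrt(28890) - 1*62284 = 3*sqrt(3210) - 62284 = -62284 + 3*sqrt(3210)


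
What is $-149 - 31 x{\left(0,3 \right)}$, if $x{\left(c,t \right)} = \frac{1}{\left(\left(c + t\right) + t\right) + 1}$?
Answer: $- \frac{1074}{7} \approx -153.43$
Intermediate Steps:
$x{\left(c,t \right)} = \frac{1}{1 + c + 2 t}$ ($x{\left(c,t \right)} = \frac{1}{\left(c + 2 t\right) + 1} = \frac{1}{1 + c + 2 t}$)
$-149 - 31 x{\left(0,3 \right)} = -149 - \frac{31}{1 + 0 + 2 \cdot 3} = -149 - \frac{31}{1 + 0 + 6} = -149 - \frac{31}{7} = - \frac{1074}{7}$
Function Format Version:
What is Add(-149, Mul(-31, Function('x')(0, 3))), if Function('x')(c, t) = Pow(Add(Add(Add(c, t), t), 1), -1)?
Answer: Rational(-1074, 7) ≈ -153.43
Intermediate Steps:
Function('x')(c, t) = Pow(Add(1, c, Mul(2, t)), -1) (Function('x')(c, t) = Pow(Add(Add(c, Mul(2, t)), 1), -1) = Pow(Add(1, c, Mul(2, t)), -1))
Add(-149, Mul(-31, Function('x')(0, 3))) = Add(-149, Mul(-31, Pow(Add(1, 0, Mul(2, 3)), -1))) = Add(-149, Mul(-31, Pow(Add(1, 0, 6), -1))) = Add(-149, Mul(-31, Pow(7, -1))) = Add(-149, Mul(-31, Rational(1, 7))) = Add(-149, Rational(-31, 7)) = Rational(-1074, 7)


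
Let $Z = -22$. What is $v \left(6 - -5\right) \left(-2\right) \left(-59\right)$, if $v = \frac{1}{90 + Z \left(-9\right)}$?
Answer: $\frac{649}{144} \approx 4.5069$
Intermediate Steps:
$v = \frac{1}{288}$ ($v = \frac{1}{90 - -198} = \frac{1}{90 + 198} = \frac{1}{288} \approx 0.0034722$)
$v \left(6 - -5\right) \left(-2\right) \left(-59\right) = \frac{\left(6 - -5\right) \left(-2\right)}{288} \left(-59\right) = \frac{\left(6 + 5\right) \left(-2\right)}{288} \left(-59\right) = \frac{11 \left(-2\right)}{288} \left(-59\right) = \frac{1}{288} \left(-22\right) \left(-59\right) = \left(- \frac{11}{144}\right) \left(-59\right) = \frac{649}{144}$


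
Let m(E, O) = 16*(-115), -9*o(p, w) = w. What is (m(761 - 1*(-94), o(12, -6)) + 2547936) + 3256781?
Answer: 5802877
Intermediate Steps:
o(p, w) = -w/9
m(E, O) = -1840
(m(761 - 1*(-94), o(12, -6)) + 2547936) + 3256781 = (-1840 + 2547936) + 3256781 = 2546096 + 3256781 = 5802877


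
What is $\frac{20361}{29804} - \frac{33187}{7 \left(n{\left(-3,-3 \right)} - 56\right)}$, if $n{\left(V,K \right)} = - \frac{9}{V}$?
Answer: $\frac{142379897}{1579612} \approx 90.136$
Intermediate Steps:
$\frac{20361}{29804} - \frac{33187}{7 \left(n{\left(-3,-3 \right)} - 56\right)} = \frac{20361}{29804} - \frac{33187}{7 \left(- \frac{9}{-3} - 56\right)} = 20361 \cdot \frac{1}{29804} - \frac{33187}{7 \left(\left(-9\right) \left(- \frac{1}{3}\right) - 56\right)} = \frac{20361}{29804} - \frac{33187}{7 \left(3 - 56\right)} = \frac{20361}{29804} - \frac{33187}{7 \left(-53\right)} = \frac{20361}{29804} - \frac{33187}{-371} = \frac{20361}{29804} - - \frac{4741}{53} = \frac{20361}{29804} + \frac{4741}{53} = \frac{142379897}{1579612}$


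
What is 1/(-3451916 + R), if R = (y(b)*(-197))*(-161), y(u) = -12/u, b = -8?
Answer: -2/6808681 ≈ -2.9374e-7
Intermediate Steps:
R = 95151/2 (R = (-12/(-8)*(-197))*(-161) = (-12*(-⅛)*(-197))*(-161) = ((3/2)*(-197))*(-161) = -591/2*(-161) = 95151/2 ≈ 47576.)
1/(-3451916 + R) = 1/(-3451916 + 95151/2) = 1/(-6808681/2) = -2/6808681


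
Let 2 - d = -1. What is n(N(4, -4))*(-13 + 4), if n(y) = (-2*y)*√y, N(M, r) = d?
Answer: 54*√3 ≈ 93.531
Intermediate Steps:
d = 3 (d = 2 - 1*(-1) = 2 + 1 = 3)
N(M, r) = 3
n(y) = -2*y^(3/2)
n(N(4, -4))*(-13 + 4) = (-6*√3)*(-13 + 4) = -6*√3*(-9) = 54*√3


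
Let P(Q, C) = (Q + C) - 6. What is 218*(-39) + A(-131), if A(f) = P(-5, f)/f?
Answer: -1113620/131 ≈ -8500.9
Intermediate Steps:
P(Q, C) = -6 + C + Q (P(Q, C) = (C + Q) - 6 = -6 + C + Q)
A(f) = (-11 + f)/f (A(f) = (-6 + f - 5)/f = (-11 + f)/f)
218*(-39) + A(-131) = 218*(-39) + (-11 - 131)/(-131) = -8502 - 1/131*(-142) = -8502 + 142/131 = -1113620/131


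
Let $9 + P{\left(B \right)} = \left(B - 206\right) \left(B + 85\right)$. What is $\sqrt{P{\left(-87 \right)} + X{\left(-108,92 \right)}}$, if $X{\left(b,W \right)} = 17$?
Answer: $3 \sqrt{66} \approx 24.372$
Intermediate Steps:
$P{\left(B \right)} = -9 + \left(-206 + B\right) \left(85 + B\right)$ ($P{\left(B \right)} = -9 + \left(B - 206\right) \left(B + 85\right) = -9 + \left(-206 + B\right) \left(85 + B\right)$)
$\sqrt{P{\left(-87 \right)} + X{\left(-108,92 \right)}} = \sqrt{\left(-17519 + \left(-87\right)^{2} - -10527\right) + 17} = \sqrt{\left(-17519 + 7569 + 10527\right) + 17} = \sqrt{577 + 17} = \sqrt{594} = 3 \sqrt{66}$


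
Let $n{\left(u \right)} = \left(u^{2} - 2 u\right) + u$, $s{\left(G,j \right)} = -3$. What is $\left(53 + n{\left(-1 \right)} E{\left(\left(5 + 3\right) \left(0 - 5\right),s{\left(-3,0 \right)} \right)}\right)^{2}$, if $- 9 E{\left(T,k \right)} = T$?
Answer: $\frac{310249}{81} \approx 3830.2$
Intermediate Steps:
$n{\left(u \right)} = u^{2} - u$
$E{\left(T,k \right)} = - \frac{T}{9}$
$\left(53 + n{\left(-1 \right)} E{\left(\left(5 + 3\right) \left(0 - 5\right),s{\left(-3,0 \right)} \right)}\right)^{2} = \left(53 + - (-1 - 1) \left(- \frac{\left(5 + 3\right) \left(0 - 5\right)}{9}\right)\right)^{2} = \left(53 + \left(-1\right) \left(-2\right) \left(- \frac{8 \left(-5\right)}{9}\right)\right)^{2} = \left(53 + 2 \left(\left(- \frac{1}{9}\right) \left(-40\right)\right)\right)^{2} = \left(53 + 2 \cdot \frac{40}{9}\right)^{2} = \left(53 + \frac{80}{9}\right)^{2} = \left(\frac{557}{9}\right)^{2} = \frac{310249}{81}$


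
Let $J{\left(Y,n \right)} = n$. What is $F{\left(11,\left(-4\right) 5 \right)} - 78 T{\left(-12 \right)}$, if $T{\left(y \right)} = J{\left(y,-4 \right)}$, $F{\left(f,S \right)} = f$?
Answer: $323$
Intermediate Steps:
$T{\left(y \right)} = -4$
$F{\left(11,\left(-4\right) 5 \right)} - 78 T{\left(-12 \right)} = 11 - -312 = 11 + 312 = 323$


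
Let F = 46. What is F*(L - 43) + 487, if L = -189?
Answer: -10185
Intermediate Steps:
F*(L - 43) + 487 = 46*(-189 - 43) + 487 = 46*(-232) + 487 = -10672 + 487 = -10185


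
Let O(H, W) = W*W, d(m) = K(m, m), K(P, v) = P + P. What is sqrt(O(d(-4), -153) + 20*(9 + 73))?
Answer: sqrt(25049) ≈ 158.27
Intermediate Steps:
K(P, v) = 2*P
d(m) = 2*m
O(H, W) = W**2
sqrt(O(d(-4), -153) + 20*(9 + 73)) = sqrt((-153)**2 + 20*(9 + 73)) = sqrt(23409 + 20*82) = sqrt(23409 + 1640) = sqrt(25049)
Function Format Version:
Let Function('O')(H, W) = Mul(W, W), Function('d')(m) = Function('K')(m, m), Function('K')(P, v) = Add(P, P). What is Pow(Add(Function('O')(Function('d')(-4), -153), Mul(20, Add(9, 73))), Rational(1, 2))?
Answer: Pow(25049, Rational(1, 2)) ≈ 158.27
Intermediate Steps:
Function('K')(P, v) = Mul(2, P)
Function('d')(m) = Mul(2, m)
Function('O')(H, W) = Pow(W, 2)
Pow(Add(Function('O')(Function('d')(-4), -153), Mul(20, Add(9, 73))), Rational(1, 2)) = Pow(Add(Pow(-153, 2), Mul(20, Add(9, 73))), Rational(1, 2)) = Pow(Add(23409, Mul(20, 82)), Rational(1, 2)) = Pow(Add(23409, 1640), Rational(1, 2)) = Pow(25049, Rational(1, 2))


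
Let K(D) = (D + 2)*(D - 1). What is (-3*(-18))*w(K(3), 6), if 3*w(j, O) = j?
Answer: 180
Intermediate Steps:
K(D) = (-1 + D)*(2 + D) (K(D) = (2 + D)*(-1 + D) = (-1 + D)*(2 + D))
w(j, O) = j/3
(-3*(-18))*w(K(3), 6) = (-3*(-18))*((-2 + 3 + 3²)/3) = 54*((-2 + 3 + 9)/3) = 54*((⅓)*10) = 54*(10/3) = 180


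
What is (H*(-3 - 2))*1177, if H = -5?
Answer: 29425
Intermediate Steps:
(H*(-3 - 2))*1177 = -5*(-3 - 2)*1177 = -5*(-5)*1177 = 25*1177 = 29425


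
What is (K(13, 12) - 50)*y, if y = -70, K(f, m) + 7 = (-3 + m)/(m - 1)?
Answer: 43260/11 ≈ 3932.7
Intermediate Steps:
K(f, m) = -7 + (-3 + m)/(-1 + m) (K(f, m) = -7 + (-3 + m)/(m - 1) = -7 + (-3 + m)/(-1 + m))
(K(13, 12) - 50)*y = (2*(2 - 3*12)/(-1 + 12) - 50)*(-70) = (2*(2 - 36)/11 - 50)*(-70) = (2*(1/11)*(-34) - 50)*(-70) = (-68/11 - 50)*(-70) = -618/11*(-70) = 43260/11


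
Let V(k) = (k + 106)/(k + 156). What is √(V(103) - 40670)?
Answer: 27*I*√3742291/259 ≈ 201.67*I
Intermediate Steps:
V(k) = (106 + k)/(156 + k)
√(V(103) - 40670) = √((106 + 103)/(156 + 103) - 40670) = √(209/259 - 40670) = √(-10533321/259) = 27*I*√3742291/259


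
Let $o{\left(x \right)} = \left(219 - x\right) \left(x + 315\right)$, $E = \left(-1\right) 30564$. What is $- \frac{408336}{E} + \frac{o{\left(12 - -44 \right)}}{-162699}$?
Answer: $\frac{1794098947}{138131451} \approx 12.988$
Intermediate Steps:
$E = -30564$
$o{\left(x \right)} = \left(219 - x\right) \left(315 + x\right)$
$- \frac{408336}{E} + \frac{o{\left(12 - -44 \right)}}{-162699} = - \frac{408336}{-30564} + \frac{68985 - \left(12 - -44\right)^{2} - 96 \left(12 - -44\right)}{-162699} = \left(-408336\right) \left(- \frac{1}{30564}\right) + \left(68985 - \left(12 + 44\right)^{2} - 96 \left(12 + 44\right)\right) \left(- \frac{1}{162699}\right) = \frac{34028}{2547} + \left(68985 - 56^{2} - 5376\right) \left(- \frac{1}{162699}\right) = \frac{34028}{2547} + \left(68985 - 3136 - 5376\right) \left(- \frac{1}{162699}\right) = \frac{34028}{2547} + 60473 \left(- \frac{1}{162699}\right) = \frac{34028}{2547} - \frac{60473}{162699} = \frac{1794098947}{138131451}$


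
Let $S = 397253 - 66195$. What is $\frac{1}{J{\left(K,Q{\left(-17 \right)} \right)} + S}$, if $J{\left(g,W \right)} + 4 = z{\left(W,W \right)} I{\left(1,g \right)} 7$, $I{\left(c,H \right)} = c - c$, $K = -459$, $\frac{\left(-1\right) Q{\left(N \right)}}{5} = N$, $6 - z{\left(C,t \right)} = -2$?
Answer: $\frac{1}{331054} \approx 3.0207 \cdot 10^{-6}$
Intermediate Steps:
$z{\left(C,t \right)} = 8$ ($z{\left(C,t \right)} = 6 - -2 = 6 + 2 = 8$)
$Q{\left(N \right)} = - 5 N$
$I{\left(c,H \right)} = 0$
$S = 331058$
$J{\left(g,W \right)} = -4$ ($J{\left(g,W \right)} = -4 + 8 \cdot 0 \cdot 7 = -4 + 0 \cdot 7 = -4 + 0 = -4$)
$\frac{1}{J{\left(K,Q{\left(-17 \right)} \right)} + S} = \frac{1}{-4 + 331058} = \frac{1}{331054}$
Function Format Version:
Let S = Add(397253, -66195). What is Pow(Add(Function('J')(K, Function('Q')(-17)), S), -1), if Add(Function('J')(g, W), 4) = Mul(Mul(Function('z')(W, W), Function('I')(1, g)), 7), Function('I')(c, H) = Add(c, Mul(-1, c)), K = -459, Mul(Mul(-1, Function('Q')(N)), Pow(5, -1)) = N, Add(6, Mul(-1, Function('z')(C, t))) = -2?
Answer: Rational(1, 331054) ≈ 3.0207e-6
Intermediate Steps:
Function('z')(C, t) = 8 (Function('z')(C, t) = Add(6, Mul(-1, -2)) = Add(6, 2) = 8)
Function('Q')(N) = Mul(-5, N)
Function('I')(c, H) = 0
S = 331058
Function('J')(g, W) = -4 (Function('J')(g, W) = Add(-4, Mul(Mul(8, 0), 7)) = Add(-4, Mul(0, 7)) = Add(-4, 0) = -4)
Pow(Add(Function('J')(K, Function('Q')(-17)), S), -1) = Pow(Add(-4, 331058), -1) = Pow(331054, -1) = Rational(1, 331054)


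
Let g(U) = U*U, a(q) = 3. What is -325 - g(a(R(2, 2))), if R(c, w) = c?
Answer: -334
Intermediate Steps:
g(U) = U²
-325 - g(a(R(2, 2))) = -325 - 1*3² = -325 - 1*9 = -325 - 9 = -334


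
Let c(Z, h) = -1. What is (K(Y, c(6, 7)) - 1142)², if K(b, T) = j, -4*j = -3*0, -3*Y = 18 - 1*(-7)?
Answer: 1304164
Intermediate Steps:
Y = -25/3 (Y = -(18 - 1*(-7))/3 = -(18 + 7)/3 = -⅓*25 = -25/3 ≈ -8.3333)
j = 0 (j = -(-3)*0/4 = -¼*0 = 0)
K(b, T) = 0
(K(Y, c(6, 7)) - 1142)² = (0 - 1142)² = (-1142)² = 1304164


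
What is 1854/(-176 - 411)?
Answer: -1854/587 ≈ -3.1584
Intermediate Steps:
1854/(-176 - 411) = 1854/(-587) = -1/587*1854 = -1854/587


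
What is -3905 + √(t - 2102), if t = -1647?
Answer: -3905 + I*√3749 ≈ -3905.0 + 61.229*I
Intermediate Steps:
-3905 + √(t - 2102) = -3905 + √(-1647 - 2102) = -3905 + √(-3749) = -3905 + I*√3749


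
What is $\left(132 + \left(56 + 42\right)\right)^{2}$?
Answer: $52900$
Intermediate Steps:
$\left(132 + \left(56 + 42\right)\right)^{2} = \left(132 + 98\right)^{2} = 230^{2} = 52900$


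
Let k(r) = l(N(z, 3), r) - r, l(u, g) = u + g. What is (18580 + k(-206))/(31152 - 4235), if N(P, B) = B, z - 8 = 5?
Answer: 18583/26917 ≈ 0.69038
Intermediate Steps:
z = 13 (z = 8 + 5 = 13)
l(u, g) = g + u
k(r) = 3 (k(r) = (r + 3) - r = (3 + r) - r = 3)
(18580 + k(-206))/(31152 - 4235) = (18580 + 3)/(31152 - 4235) = 18583/26917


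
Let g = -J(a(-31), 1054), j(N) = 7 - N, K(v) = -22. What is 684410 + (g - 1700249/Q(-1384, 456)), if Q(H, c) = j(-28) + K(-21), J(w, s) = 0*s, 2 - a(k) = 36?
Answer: 7197081/13 ≈ 5.5362e+5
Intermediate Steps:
a(k) = -34 (a(k) = 2 - 1*36 = 2 - 36 = -34)
J(w, s) = 0
g = 0 (g = -1*0 = 0)
Q(H, c) = 13 (Q(H, c) = (7 - 1*(-28)) - 22 = (7 + 28) - 22 = 35 - 22 = 13)
684410 + (g - 1700249/Q(-1384, 456)) = 684410 + (0 - 1700249/13) = 684410 - 1700249/13 = 7197081/13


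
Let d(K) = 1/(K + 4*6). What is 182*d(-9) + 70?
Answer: 1232/15 ≈ 82.133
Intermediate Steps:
d(K) = 1/(24 + K) (d(K) = 1/(K + 24) = 1/(24 + K))
182*d(-9) + 70 = 182/(24 - 9) + 70 = 182/15 + 70 = 1232/15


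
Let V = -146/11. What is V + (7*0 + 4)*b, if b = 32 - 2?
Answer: 1174/11 ≈ 106.73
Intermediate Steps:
V = -146/11 (V = -146*1/11 = -146/11 ≈ -13.273)
b = 30
V + (7*0 + 4)*b = -146/11 + (7*0 + 4)*30 = -146/11 + (0 + 4)*30 = -146/11 + 4*30 = -146/11 + 120 = 1174/11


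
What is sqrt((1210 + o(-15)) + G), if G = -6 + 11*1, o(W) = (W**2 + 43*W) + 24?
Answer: 3*sqrt(91) ≈ 28.618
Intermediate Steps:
o(W) = 24 + W**2 + 43*W
G = 5 (G = -6 + 11 = 5)
sqrt((1210 + o(-15)) + G) = sqrt((1210 + (24 + (-15)**2 + 43*(-15))) + 5) = sqrt((1210 + (24 + 225 - 645)) + 5) = sqrt((1210 - 396) + 5) = sqrt(814 + 5) = sqrt(819) = 3*sqrt(91)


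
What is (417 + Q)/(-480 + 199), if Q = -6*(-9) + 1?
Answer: -472/281 ≈ -1.6797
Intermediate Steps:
Q = 55 (Q = 54 + 1 = 55)
(417 + Q)/(-480 + 199) = (417 + 55)/(-480 + 199) = 472/(-281) = 472*(-1/281) = -472/281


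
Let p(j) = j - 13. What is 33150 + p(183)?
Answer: 33320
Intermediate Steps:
p(j) = -13 + j
33150 + p(183) = 33150 + (-13 + 183) = 33150 + 170 = 33320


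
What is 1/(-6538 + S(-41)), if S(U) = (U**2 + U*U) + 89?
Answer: -1/3087 ≈ -0.00032394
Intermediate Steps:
S(U) = 89 + 2*U**2 (S(U) = (U**2 + U**2) + 89 = 2*U**2 + 89 = 89 + 2*U**2)
1/(-6538 + S(-41)) = 1/(-6538 + (89 + 2*(-41)**2)) = 1/(-6538 + (89 + 2*1681)) = 1/(-6538 + (89 + 3362)) = 1/(-6538 + 3451) = 1/(-3087) = -1/3087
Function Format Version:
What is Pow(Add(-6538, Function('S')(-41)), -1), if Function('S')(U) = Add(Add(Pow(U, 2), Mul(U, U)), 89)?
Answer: Rational(-1, 3087) ≈ -0.00032394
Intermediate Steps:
Function('S')(U) = Add(89, Mul(2, Pow(U, 2))) (Function('S')(U) = Add(Add(Pow(U, 2), Pow(U, 2)), 89) = Add(Mul(2, Pow(U, 2)), 89) = Add(89, Mul(2, Pow(U, 2))))
Pow(Add(-6538, Function('S')(-41)), -1) = Pow(Add(-6538, Add(89, Mul(2, Pow(-41, 2)))), -1) = Pow(Add(-6538, Add(89, Mul(2, 1681))), -1) = Pow(Add(-6538, Add(89, 3362)), -1) = Pow(Add(-6538, 3451), -1) = Pow(-3087, -1) = Rational(-1, 3087)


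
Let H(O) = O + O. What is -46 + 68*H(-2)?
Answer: -318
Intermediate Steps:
H(O) = 2*O
-46 + 68*H(-2) = -46 + 68*(2*(-2)) = -46 + 68*(-4) = -46 - 272 = -318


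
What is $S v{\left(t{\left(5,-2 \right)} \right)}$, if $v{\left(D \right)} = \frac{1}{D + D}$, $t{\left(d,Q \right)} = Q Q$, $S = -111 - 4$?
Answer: $- \frac{115}{8} \approx -14.375$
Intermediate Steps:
$S = -115$ ($S = -111 - 4 = -115$)
$t{\left(d,Q \right)} = Q^{2}$
$v{\left(D \right)} = \frac{1}{2 D}$
$S v{\left(t{\left(5,-2 \right)} \right)} = - 115 \frac{1}{2 \left(-2\right)^{2}} = - 115 \frac{1}{2 \cdot 4} = - 115 \cdot \frac{1}{2} \cdot \frac{1}{4} = \left(-115\right) \frac{1}{8} = - \frac{115}{8}$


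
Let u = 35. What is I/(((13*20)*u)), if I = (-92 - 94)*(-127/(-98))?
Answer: -11811/445900 ≈ -0.026488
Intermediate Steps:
I = -11811/49 (I = -(-23622)*(-1)/98 = -186*127/98 = -11811/49 ≈ -241.04)
I/(((13*20)*u)) = -11811/(49*((13*20)*35)) = -11811/(49*(260*35)) = -11811/49/9100 = -11811/49*1/9100 = -11811/445900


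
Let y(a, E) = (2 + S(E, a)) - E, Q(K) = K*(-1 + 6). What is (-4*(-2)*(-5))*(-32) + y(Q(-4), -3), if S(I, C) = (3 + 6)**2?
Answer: 1366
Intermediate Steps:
Q(K) = 5*K (Q(K) = K*5 = 5*K)
S(I, C) = 81 (S(I, C) = 9**2 = 81)
y(a, E) = 83 - E (y(a, E) = (2 + 81) - E = 83 - E)
(-4*(-2)*(-5))*(-32) + y(Q(-4), -3) = (-4*(-2)*(-5))*(-32) + (83 - 1*(-3)) = (8*(-5))*(-32) + (83 + 3) = -40*(-32) + 86 = 1280 + 86 = 1366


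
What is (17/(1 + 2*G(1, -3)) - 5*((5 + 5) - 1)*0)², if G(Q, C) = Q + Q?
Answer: 289/25 ≈ 11.560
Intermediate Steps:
G(Q, C) = 2*Q
(17/(1 + 2*G(1, -3)) - 5*((5 + 5) - 1)*0)² = (17/(1 + 2*(2*1)) - 5*((5 + 5) - 1)*0)² = (17/(1 + 2*2) - 5*(10 - 1)*0)² = (17/(1 + 4) - 5*9*0)² = (17/5 - 45*0)² = (17*(⅕) + 0)² = (17/5 + 0)² = (17/5)² = 289/25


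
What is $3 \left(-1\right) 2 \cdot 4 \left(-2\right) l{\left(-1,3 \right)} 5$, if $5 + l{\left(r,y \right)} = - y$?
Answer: $-1920$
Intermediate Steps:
$l{\left(r,y \right)} = -5 - y$
$3 \left(-1\right) 2 \cdot 4 \left(-2\right) l{\left(-1,3 \right)} 5 = 3 \left(-1\right) 2 \cdot 4 \left(-2\right) \left(-5 - 3\right) 5 = - 3 \cdot 8 \left(-2\right) \left(-5 - 3\right) 5 = \left(-3\right) \left(-16\right) \left(-8\right) 5 = 48 \left(-8\right) 5 = \left(-384\right) 5 = -1920$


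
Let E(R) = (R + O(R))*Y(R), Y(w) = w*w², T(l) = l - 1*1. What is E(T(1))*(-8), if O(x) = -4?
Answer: 0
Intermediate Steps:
T(l) = -1 + l (T(l) = l - 1 = -1 + l)
Y(w) = w³
E(R) = R³*(-4 + R) (E(R) = (R - 4)*R³ = (-4 + R)*R³ = R³*(-4 + R))
E(T(1))*(-8) = ((-1 + 1)³*(-4 + (-1 + 1)))*(-8) = (0³*(-4 + 0))*(-8) = (0*(-4))*(-8) = 0*(-8) = 0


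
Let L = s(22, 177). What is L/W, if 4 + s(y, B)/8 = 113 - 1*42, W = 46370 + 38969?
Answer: 536/85339 ≈ 0.0062808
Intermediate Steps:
W = 85339
s(y, B) = 536 (s(y, B) = -32 + 8*(113 - 1*42) = -32 + 8*(113 - 42) = -32 + 8*71 = -32 + 568 = 536)
L = 536
L/W = 536/85339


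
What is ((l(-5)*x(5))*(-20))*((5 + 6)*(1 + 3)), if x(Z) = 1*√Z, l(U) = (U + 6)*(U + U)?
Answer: 8800*√5 ≈ 19677.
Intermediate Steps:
l(U) = 2*U*(6 + U) (l(U) = (6 + U)*(2*U) = 2*U*(6 + U))
x(Z) = √Z
((l(-5)*x(5))*(-20))*((5 + 6)*(1 + 3)) = (((2*(-5)*(6 - 5))*√5)*(-20))*((5 + 6)*(1 + 3)) = (((2*(-5)*1)*√5)*(-20))*(11*4) = (-10*√5*(-20))*44 = (200*√5)*44 = 8800*√5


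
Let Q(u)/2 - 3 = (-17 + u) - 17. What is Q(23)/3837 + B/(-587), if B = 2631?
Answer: -10104539/2252319 ≈ -4.4863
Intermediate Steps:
Q(u) = -62 + 2*u (Q(u) = 6 + 2*((-17 + u) - 17) = 6 + 2*(-34 + u) = 6 + (-68 + 2*u) = -62 + 2*u)
Q(23)/3837 + B/(-587) = (-62 + 2*23)/3837 + 2631/(-587) = (-62 + 46)*(1/3837) + 2631*(-1/587) = -16*1/3837 - 2631/587 = -16/3837 - 2631/587 = -10104539/2252319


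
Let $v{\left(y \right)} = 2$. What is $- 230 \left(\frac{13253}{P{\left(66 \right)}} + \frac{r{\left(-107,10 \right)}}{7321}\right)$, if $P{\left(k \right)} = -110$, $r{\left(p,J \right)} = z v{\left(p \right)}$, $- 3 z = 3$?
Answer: $\frac{2231584959}{80531} \approx 27711.0$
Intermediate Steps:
$z = -1$ ($z = \left(- \frac{1}{3}\right) 3 = -1$)
$r{\left(p,J \right)} = -2$ ($r{\left(p,J \right)} = \left(-1\right) 2 = -2$)
$- 230 \left(\frac{13253}{P{\left(66 \right)}} + \frac{r{\left(-107,10 \right)}}{7321}\right) = - 230 \left(\frac{13253}{-110} - \frac{2}{7321}\right) = - 230 \left(13253 \left(- \frac{1}{110}\right) - \frac{2}{7321}\right) = - 230 \left(- \frac{13253}{110} - \frac{2}{7321}\right) = \left(-230\right) \left(- \frac{97025433}{805310}\right) = \frac{2231584959}{80531}$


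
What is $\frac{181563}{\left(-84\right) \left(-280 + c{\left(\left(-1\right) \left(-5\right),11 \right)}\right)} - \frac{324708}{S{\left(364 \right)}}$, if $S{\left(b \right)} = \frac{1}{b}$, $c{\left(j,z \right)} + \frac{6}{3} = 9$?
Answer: $- \frac{903472674007}{7644} \approx -1.1819 \cdot 10^{8}$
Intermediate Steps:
$c{\left(j,z \right)} = 7$ ($c{\left(j,z \right)} = -2 + 9 = 7$)
$\frac{181563}{\left(-84\right) \left(-280 + c{\left(\left(-1\right) \left(-5\right),11 \right)}\right)} - \frac{324708}{S{\left(364 \right)}} = \frac{181563}{\left(-84\right) \left(-280 + 7\right)} - \frac{324708}{\frac{1}{364}} = \frac{181563}{\left(-84\right) \left(-273\right)} - 324708 \frac{1}{\frac{1}{364}} = \frac{181563}{22932} - 118193712 = 181563 \cdot \frac{1}{22932} - 118193712 = \frac{60521}{7644} - 118193712 = - \frac{903472674007}{7644}$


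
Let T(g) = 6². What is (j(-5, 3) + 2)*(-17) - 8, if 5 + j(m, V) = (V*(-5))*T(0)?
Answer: 9223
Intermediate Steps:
T(g) = 36
j(m, V) = -5 - 180*V (j(m, V) = -5 + (V*(-5))*36 = -5 - 5*V*36 = -5 - 180*V)
(j(-5, 3) + 2)*(-17) - 8 = ((-5 - 180*3) + 2)*(-17) - 8 = ((-5 - 540) + 2)*(-17) - 8 = (-545 + 2)*(-17) - 8 = -543*(-17) - 8 = 9231 - 8 = 9223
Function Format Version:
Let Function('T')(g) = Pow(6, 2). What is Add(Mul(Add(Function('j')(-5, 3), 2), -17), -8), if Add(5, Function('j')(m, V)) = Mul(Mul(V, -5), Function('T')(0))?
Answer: 9223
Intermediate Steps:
Function('T')(g) = 36
Function('j')(m, V) = Add(-5, Mul(-180, V)) (Function('j')(m, V) = Add(-5, Mul(Mul(V, -5), 36)) = Add(-5, Mul(Mul(-5, V), 36)) = Add(-5, Mul(-180, V)))
Add(Mul(Add(Function('j')(-5, 3), 2), -17), -8) = Add(Mul(Add(Add(-5, Mul(-180, 3)), 2), -17), -8) = Add(Mul(Add(Add(-5, -540), 2), -17), -8) = Add(Mul(Add(-545, 2), -17), -8) = Add(Mul(-543, -17), -8) = Add(9231, -8) = 9223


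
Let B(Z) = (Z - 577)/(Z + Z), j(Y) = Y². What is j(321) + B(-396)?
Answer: 81609445/792 ≈ 1.0304e+5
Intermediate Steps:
B(Z) = (-577 + Z)/(2*Z) (B(Z) = (-577 + Z)/((2*Z)) = (-577 + Z)*(1/(2*Z)) = (-577 + Z)/(2*Z))
j(321) + B(-396) = 321² + (½)*(-577 - 396)/(-396) = 103041 + (½)*(-1/396)*(-973) = 103041 + 973/792 = 81609445/792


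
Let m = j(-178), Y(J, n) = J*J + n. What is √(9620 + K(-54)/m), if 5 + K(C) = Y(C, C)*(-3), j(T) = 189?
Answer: √38001369/63 ≈ 97.850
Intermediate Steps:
Y(J, n) = n + J² (Y(J, n) = J² + n = n + J²)
m = 189
K(C) = -5 - 3*C - 3*C² (K(C) = -5 + (C + C²)*(-3) = -5 + (-3*C - 3*C²) = -5 - 3*C - 3*C²)
√(9620 + K(-54)/m) = √(9620 + (-5 - 3*(-54) - 3*(-54)²)/189) = √(9620 + (-5 + 162 - 3*2916)*(1/189)) = √(9620 + (-5 + 162 - 8748)*(1/189)) = √(9620 - 8591*1/189) = √(9620 - 8591/189) = √(1809589/189) = √38001369/63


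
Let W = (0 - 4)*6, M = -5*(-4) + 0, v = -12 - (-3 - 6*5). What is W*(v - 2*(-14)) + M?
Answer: -1156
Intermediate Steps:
v = 21 (v = -12 - (-3 - 1*30) = -12 - (-3 - 30) = -12 - 1*(-33) = -12 + 33 = 21)
M = 20 (M = 20 + 0 = 20)
W = -24 (W = -4*6 = -24)
W*(v - 2*(-14)) + M = -24*(21 - 2*(-14)) + 20 = -24*(21 + 28) + 20 = -24*49 + 20 = -1176 + 20 = -1156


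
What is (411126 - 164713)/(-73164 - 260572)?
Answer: -246413/333736 ≈ -0.73835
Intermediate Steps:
(411126 - 164713)/(-73164 - 260572) = 246413/(-333736) = 246413*(-1/333736) = -246413/333736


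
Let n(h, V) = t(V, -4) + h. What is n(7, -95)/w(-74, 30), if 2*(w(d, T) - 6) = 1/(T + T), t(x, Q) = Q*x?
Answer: 46440/721 ≈ 64.411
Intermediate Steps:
n(h, V) = h - 4*V (n(h, V) = -4*V + h = h - 4*V)
w(d, T) = 6 + 1/(4*T) (w(d, T) = 6 + 1/(2*(T + T)) = 6 + 1/(2*((2*T))) = 6 + (1/(2*T))/2 = 6 + 1/(4*T))
n(7, -95)/w(-74, 30) = (7 - 4*(-95))/(6 + (¼)/30) = (7 + 380)/(6 + (¼)*(1/30)) = 387/(6 + 1/120) = 387/(721/120) = 387*(120/721) = 46440/721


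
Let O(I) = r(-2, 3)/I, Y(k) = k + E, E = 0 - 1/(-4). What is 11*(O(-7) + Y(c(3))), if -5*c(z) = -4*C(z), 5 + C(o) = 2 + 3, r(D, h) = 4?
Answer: -99/28 ≈ -3.5357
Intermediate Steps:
C(o) = 0 (C(o) = -5 + (2 + 3) = -5 + 5 = 0)
E = ¼ (E = 0 - 1*(-¼) = 0 + ¼ = ¼ ≈ 0.25000)
c(z) = 0 (c(z) = -(-4)*0/5 = -⅕*0 = 0)
Y(k) = ¼ + k (Y(k) = k + ¼ = ¼ + k)
O(I) = 4/I
11*(O(-7) + Y(c(3))) = 11*(4/(-7) + (¼ + 0)) = 11*(4*(-⅐) + ¼) = 11*(-4/7 + ¼) = 11*(-9/28) = -99/28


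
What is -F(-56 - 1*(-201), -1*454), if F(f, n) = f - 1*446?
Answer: 301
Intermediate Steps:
F(f, n) = -446 + f (F(f, n) = f - 446 = -446 + f)
-F(-56 - 1*(-201), -1*454) = -(-446 + (-56 - 1*(-201))) = -(-446 + (-56 + 201)) = -(-446 + 145) = -1*(-301) = 301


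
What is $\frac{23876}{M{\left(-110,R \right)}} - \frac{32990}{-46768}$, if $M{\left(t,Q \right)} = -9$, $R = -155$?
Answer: $- \frac{558167929}{210456} \approx -2652.2$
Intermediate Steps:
$\frac{23876}{M{\left(-110,R \right)}} - \frac{32990}{-46768} = \frac{23876}{-9} - \frac{32990}{-46768} = 23876 \left(- \frac{1}{9}\right) - - \frac{16495}{23384} = - \frac{23876}{9} + \frac{16495}{23384} = - \frac{558167929}{210456}$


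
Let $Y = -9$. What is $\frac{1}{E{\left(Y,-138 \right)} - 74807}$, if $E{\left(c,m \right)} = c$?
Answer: $- \frac{1}{74816} \approx -1.3366 \cdot 10^{-5}$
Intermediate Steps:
$\frac{1}{E{\left(Y,-138 \right)} - 74807} = \frac{1}{-9 - 74807} = \frac{1}{-74816} = - \frac{1}{74816}$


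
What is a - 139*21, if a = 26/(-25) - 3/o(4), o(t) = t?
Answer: -292079/100 ≈ -2920.8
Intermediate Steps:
a = -179/100 (a = 26/(-25) - 3/4 = 26*(-1/25) - 3*¼ = -26/25 - ¾ = -179/100 ≈ -1.7900)
a - 139*21 = -179/100 - 139*21 = -179/100 - 2919 = -292079/100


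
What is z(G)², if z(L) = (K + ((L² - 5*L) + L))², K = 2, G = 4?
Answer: 16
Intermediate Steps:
z(L) = (2 + L² - 4*L)² (z(L) = (2 + ((L² - 5*L) + L))² = (2 + (L² - 4*L))² = (2 + L² - 4*L)²)
z(G)² = ((2 + 4² - 4*4)²)² = ((2 + 16 - 16)²)² = (2²)² = 4² = 16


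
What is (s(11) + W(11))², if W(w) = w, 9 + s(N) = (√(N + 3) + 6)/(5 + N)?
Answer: (38 + √14)²/256 ≈ 6.8061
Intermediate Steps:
s(N) = -9 + (6 + √(3 + N))/(5 + N) (s(N) = -9 + (√(N + 3) + 6)/(5 + N) = -9 + (√(3 + N) + 6)/(5 + N) = -9 + (6 + √(3 + N))/(5 + N))
(s(11) + W(11))² = ((-39 + √(3 + 11) - 9*11)/(5 + 11) + 11)² = ((-39 + √14 - 99)/16 + 11)² = ((-138 + √14)/16 + 11)² = ((-69/8 + √14/16) + 11)² = (19/8 + √14/16)²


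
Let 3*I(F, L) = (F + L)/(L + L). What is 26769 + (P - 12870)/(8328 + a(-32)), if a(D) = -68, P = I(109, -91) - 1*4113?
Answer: 5029910271/187915 ≈ 26767.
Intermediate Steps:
I(F, L) = (F + L)/(6*L) (I(F, L) = ((F + L)/(L + L))/3 = ((F + L)/((2*L)))/3 = ((F + L)*(1/(2*L)))/3 = ((F + L)/(2*L))/3 = (F + L)/(6*L))
P = -374286/91 (P = (⅙)*(109 - 91)/(-91) - 1*4113 = (⅙)*(-1/91)*18 - 4113 = -3/91 - 4113 = -374286/91 ≈ -4113.0)
26769 + (P - 12870)/(8328 + a(-32)) = 26769 + (-374286/91 - 12870)/(8328 - 68) = 26769 - 1545456/91/8260 = 26769 - 1545456/91*1/8260 = 26769 - 386364/187915 = 5029910271/187915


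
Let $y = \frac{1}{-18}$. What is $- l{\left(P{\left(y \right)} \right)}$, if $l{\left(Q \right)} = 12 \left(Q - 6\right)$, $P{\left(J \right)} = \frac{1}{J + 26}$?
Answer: $\frac{33408}{467} \approx 71.537$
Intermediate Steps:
$y = - \frac{1}{18} \approx -0.055556$
$P{\left(J \right)} = \frac{1}{26 + J}$
$l{\left(Q \right)} = -72 + 12 Q$ ($l{\left(Q \right)} = 12 \left(-6 + Q\right) = -72 + 12 Q$)
$- l{\left(P{\left(y \right)} \right)} = - (-72 + \frac{12}{26 - \frac{1}{18}}) = - (-72 + \frac{12}{\frac{467}{18}}) = - (-72 + 12 \cdot \frac{18}{467}) = - (-72 + \frac{216}{467}) = \left(-1\right) \left(- \frac{33408}{467}\right) = \frac{33408}{467}$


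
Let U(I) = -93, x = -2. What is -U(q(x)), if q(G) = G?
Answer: 93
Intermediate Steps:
-U(q(x)) = -1*(-93) = 93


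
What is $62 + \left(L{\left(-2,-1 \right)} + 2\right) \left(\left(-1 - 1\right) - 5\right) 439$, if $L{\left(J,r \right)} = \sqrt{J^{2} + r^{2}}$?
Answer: $-6084 - 3073 \sqrt{5} \approx -12955.0$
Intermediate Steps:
$62 + \left(L{\left(-2,-1 \right)} + 2\right) \left(\left(-1 - 1\right) - 5\right) 439 = 62 + \left(\sqrt{\left(-2\right)^{2} + \left(-1\right)^{2}} + 2\right) \left(\left(-1 - 1\right) - 5\right) 439 = 62 + \left(\sqrt{4 + 1} + 2\right) \left(\left(-1 - 1\right) - 5\right) 439 = 62 + \left(\sqrt{5} + 2\right) \left(-2 - 5\right) 439 = 62 + \left(2 + \sqrt{5}\right) \left(-7\right) 439 = 62 + \left(-14 - 7 \sqrt{5}\right) 439 = 62 - \left(6146 + 3073 \sqrt{5}\right) = -6084 - 3073 \sqrt{5}$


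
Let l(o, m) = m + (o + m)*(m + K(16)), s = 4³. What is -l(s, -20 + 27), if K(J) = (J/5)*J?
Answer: -20696/5 ≈ -4139.2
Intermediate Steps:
K(J) = J²/5 (K(J) = (J*(⅕))*J = (J/5)*J = J²/5)
s = 64
l(o, m) = m + (256/5 + m)*(m + o) (l(o, m) = m + (o + m)*(m + (⅕)*16²) = m + (m + o)*(m + (⅕)*256) = m + (m + o)*(m + 256/5) = m + (m + o)*(256/5 + m) = m + (256/5 + m)*(m + o))
-l(s, -20 + 27) = -((-20 + 27)² + (256/5)*64 + 261*(-20 + 27)/5 + (-20 + 27)*64) = -(7² + 16384/5 + (261/5)*7 + 7*64) = -(49 + 16384/5 + 1827/5 + 448) = -1*20696/5 = -20696/5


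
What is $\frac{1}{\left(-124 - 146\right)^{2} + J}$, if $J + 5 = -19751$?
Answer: $\frac{1}{53144} \approx 1.8817 \cdot 10^{-5}$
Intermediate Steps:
$J = -19756$ ($J = -5 - 19751 = -19756$)
$\frac{1}{\left(-124 - 146\right)^{2} + J} = \frac{1}{\left(-124 - 146\right)^{2} - 19756} = \frac{1}{\left(-270\right)^{2} - 19756} = \frac{1}{72900 - 19756} = \frac{1}{53144}$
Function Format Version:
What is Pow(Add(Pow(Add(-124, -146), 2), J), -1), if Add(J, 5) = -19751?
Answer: Rational(1, 53144) ≈ 1.8817e-5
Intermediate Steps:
J = -19756 (J = Add(-5, -19751) = -19756)
Pow(Add(Pow(Add(-124, -146), 2), J), -1) = Pow(Add(Pow(Add(-124, -146), 2), -19756), -1) = Pow(Add(Pow(-270, 2), -19756), -1) = Pow(Add(72900, -19756), -1) = Pow(53144, -1) = Rational(1, 53144)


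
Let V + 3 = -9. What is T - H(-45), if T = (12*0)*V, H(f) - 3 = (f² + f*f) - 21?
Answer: -4032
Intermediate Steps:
V = -12 (V = -3 - 9 = -12)
H(f) = -18 + 2*f² (H(f) = 3 + ((f² + f*f) - 21) = 3 + ((f² + f²) - 21) = 3 + (2*f² - 21) = 3 + (-21 + 2*f²) = -18 + 2*f²)
T = 0 (T = (12*0)*(-12) = 0*(-12) = 0)
T - H(-45) = 0 - (-18 + 2*(-45)²) = 0 - (-18 + 2*2025) = 0 - (-18 + 4050) = 0 - 1*4032 = 0 - 4032 = -4032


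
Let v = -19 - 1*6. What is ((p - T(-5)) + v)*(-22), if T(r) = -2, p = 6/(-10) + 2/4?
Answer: 2541/5 ≈ 508.20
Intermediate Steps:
p = -1/10 (p = 6*(-1/10) + 2*(1/4) = -3/5 + 1/2 = -1/10 ≈ -0.10000)
v = -25 (v = -19 - 6 = -25)
((p - T(-5)) + v)*(-22) = ((-1/10 - 1*(-2)) - 25)*(-22) = ((-1/10 + 2) - 25)*(-22) = (19/10 - 25)*(-22) = -231/10*(-22) = 2541/5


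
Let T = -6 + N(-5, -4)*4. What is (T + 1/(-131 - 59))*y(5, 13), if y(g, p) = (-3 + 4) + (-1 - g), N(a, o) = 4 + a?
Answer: 1901/38 ≈ 50.026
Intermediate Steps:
y(g, p) = -g (y(g, p) = 1 + (-1 - g) = -g)
T = -10 (T = -6 + (4 - 5)*4 = -6 - 1*4 = -6 - 4 = -10)
(T + 1/(-131 - 59))*y(5, 13) = (-10 + 1/(-131 - 59))*(-1*5) = (-10 + 1/(-190))*(-5) = (-10 - 1/190)*(-5) = -1901/190*(-5) = 1901/38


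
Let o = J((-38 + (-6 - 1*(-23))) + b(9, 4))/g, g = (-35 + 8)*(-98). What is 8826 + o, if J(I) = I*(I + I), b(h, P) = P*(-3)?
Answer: 1297543/147 ≈ 8826.8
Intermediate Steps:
b(h, P) = -3*P
g = 2646 (g = -27*(-98) = 2646)
J(I) = 2*I² (J(I) = I*(2*I) = 2*I²)
o = 121/147 (o = (2*((-38 + (-6 - 1*(-23))) - 3*4)²)/2646 = (2*((-38 + (-6 + 23)) - 12)²)*(1/2646) = (2*((-38 + 17) - 12)²)*(1/2646) = (2*(-21 - 12)²)*(1/2646) = (2*(-33)²)*(1/2646) = (2*1089)*(1/2646) = 2178*(1/2646) = 121/147 ≈ 0.82313)
8826 + o = 8826 + 121/147 = 1297543/147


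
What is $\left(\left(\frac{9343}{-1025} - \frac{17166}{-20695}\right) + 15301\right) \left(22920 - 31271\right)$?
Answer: $- \frac{541804180997128}{4242475} \approx -1.2771 \cdot 10^{8}$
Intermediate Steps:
$\left(\left(\frac{9343}{-1025} - \frac{17166}{-20695}\right) + 15301\right) \left(22920 - 31271\right) = \left(\left(9343 \left(- \frac{1}{1025}\right) - - \frac{17166}{20695}\right) + 15301\right) \left(-8351\right) = \left(\left(- \frac{9343}{1025} + \frac{17166}{20695}\right) + 15301\right) \left(-8351\right) = \left(- \frac{35151647}{4242475} + 15301\right) \left(-8351\right) = \frac{64878958328}{4242475} \left(-8351\right) = - \frac{541804180997128}{4242475}$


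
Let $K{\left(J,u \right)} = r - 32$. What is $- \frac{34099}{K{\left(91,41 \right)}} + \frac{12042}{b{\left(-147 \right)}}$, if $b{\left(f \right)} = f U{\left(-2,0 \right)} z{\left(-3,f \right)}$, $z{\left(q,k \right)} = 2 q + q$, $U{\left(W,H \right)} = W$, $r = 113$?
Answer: $- \frac{1688914}{3969} \approx -425.53$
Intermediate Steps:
$z{\left(q,k \right)} = 3 q$
$K{\left(J,u \right)} = 81$ ($K{\left(J,u \right)} = 113 - 32 = 81$)
$b{\left(f \right)} = 18 f$ ($b{\left(f \right)} = f \left(-2\right) 3 \left(-3\right) = - 2 f \left(-9\right) = 18 f$)
$- \frac{34099}{K{\left(91,41 \right)}} + \frac{12042}{b{\left(-147 \right)}} = - \frac{34099}{81} + \frac{12042}{18 \left(-147\right)} = \left(-34099\right) \frac{1}{81} + \frac{12042}{-2646} = - \frac{34099}{81} + 12042 \left(- \frac{1}{2646}\right) = - \frac{34099}{81} - \frac{223}{49} = - \frac{1688914}{3969}$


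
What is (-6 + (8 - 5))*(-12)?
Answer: 36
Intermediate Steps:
(-6 + (8 - 5))*(-12) = (-6 + 3)*(-12) = -3*(-12) = 36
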